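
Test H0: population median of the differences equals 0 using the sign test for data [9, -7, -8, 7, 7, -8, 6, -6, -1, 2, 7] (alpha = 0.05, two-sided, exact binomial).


Step 1: Discard zero differences. Original n = 11; n_eff = number of nonzero differences = 11.
Nonzero differences (with sign): +9, -7, -8, +7, +7, -8, +6, -6, -1, +2, +7
Step 2: Count signs: positive = 6, negative = 5.
Step 3: Under H0: P(positive) = 0.5, so the number of positives S ~ Bin(11, 0.5).
Step 4: Two-sided exact p-value = sum of Bin(11,0.5) probabilities at or below the observed probability = 1.000000.
Step 5: alpha = 0.05. fail to reject H0.

n_eff = 11, pos = 6, neg = 5, p = 1.000000, fail to reject H0.


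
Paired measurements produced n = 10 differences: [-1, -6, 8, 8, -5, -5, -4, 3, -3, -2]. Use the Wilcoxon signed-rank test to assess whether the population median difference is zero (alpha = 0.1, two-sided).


Step 1: Drop any zero differences (none here) and take |d_i|.
|d| = [1, 6, 8, 8, 5, 5, 4, 3, 3, 2]
Step 2: Midrank |d_i| (ties get averaged ranks).
ranks: |1|->1, |6|->8, |8|->9.5, |8|->9.5, |5|->6.5, |5|->6.5, |4|->5, |3|->3.5, |3|->3.5, |2|->2
Step 3: Attach original signs; sum ranks with positive sign and with negative sign.
W+ = 9.5 + 9.5 + 3.5 = 22.5
W- = 1 + 8 + 6.5 + 6.5 + 5 + 3.5 + 2 = 32.5
(Check: W+ + W- = 55 should equal n(n+1)/2 = 55.)
Step 4: Test statistic W = min(W+, W-) = 22.5.
Step 5: Ties in |d|, so use the tie-corrected normal approximation.
        E[W] = n(n+1)/4 = 10*11/4 = 27.5.
        Tie groups: |d|=3 (t=2), |d|=5 (t=2), |d|=8 (t=2); sum(t^3 - t) = 18.
        Var[W] = n(n+1)(2n+1)/24 - sum(t^3-t)/48 = 2310/24 - 18/48 = 95.875.
        z = (W - E[W]) / sqrt(Var[W]) = (22.5 - 27.5) / 9.7916 = -0.5106.
        Two-sided p = 2*Phi(z) = 0.609601.
Step 6: alpha = 0.1. fail to reject H0.

W+ = 22.5, W- = 32.5, W = min = 22.5, p = 0.609601, fail to reject H0.


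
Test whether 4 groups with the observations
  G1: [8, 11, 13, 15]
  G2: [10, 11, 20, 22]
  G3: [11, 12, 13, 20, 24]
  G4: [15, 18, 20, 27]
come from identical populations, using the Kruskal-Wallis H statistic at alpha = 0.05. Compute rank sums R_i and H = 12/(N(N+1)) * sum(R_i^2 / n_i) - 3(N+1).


Step 1: Combine all N = 17 observations and assign midranks.
sorted (value, group, rank): (8,G1,1), (10,G2,2), (11,G1,4), (11,G2,4), (11,G3,4), (12,G3,6), (13,G1,7.5), (13,G3,7.5), (15,G1,9.5), (15,G4,9.5), (18,G4,11), (20,G2,13), (20,G3,13), (20,G4,13), (22,G2,15), (24,G3,16), (27,G4,17)
Step 2: Sum ranks within each group.
R_1 = 22 (n_1 = 4)
R_2 = 34 (n_2 = 4)
R_3 = 46.5 (n_3 = 5)
R_4 = 50.5 (n_4 = 4)
Step 3: H = 12/(N(N+1)) * sum(R_i^2/n_i) - 3(N+1)
     = 12/(17*18) * (22^2/4 + 34^2/4 + 46.5^2/5 + 50.5^2/4) - 3*18
     = 0.039216 * 1480.01 - 54
     = 4.039706.
Step 4: Ties present; correction factor C = 1 - 60/(17^3 - 17) = 0.987745. Corrected H = 4.039706 / 0.987745 = 4.089826.
Step 5: Under H0, H ~ chi^2(3); p-value = 0.251926.
Step 6: alpha = 0.05. fail to reject H0.

H = 4.0898, df = 3, p = 0.251926, fail to reject H0.


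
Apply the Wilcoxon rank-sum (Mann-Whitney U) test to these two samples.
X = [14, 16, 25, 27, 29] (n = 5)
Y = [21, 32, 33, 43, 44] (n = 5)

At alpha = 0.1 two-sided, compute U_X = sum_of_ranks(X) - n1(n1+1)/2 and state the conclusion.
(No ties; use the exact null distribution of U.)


Step 1: Combine and sort all 10 observations; assign midranks.
sorted (value, group): (14,X), (16,X), (21,Y), (25,X), (27,X), (29,X), (32,Y), (33,Y), (43,Y), (44,Y)
ranks: 14->1, 16->2, 21->3, 25->4, 27->5, 29->6, 32->7, 33->8, 43->9, 44->10
Step 2: Rank sum for X: R1 = 1 + 2 + 4 + 5 + 6 = 18.
Step 3: U_X = R1 - n1(n1+1)/2 = 18 - 5*6/2 = 18 - 15 = 3.
       U_Y = n1*n2 - U_X = 25 - 3 = 22.
Step 4: No ties, so the exact null distribution of U (based on enumerating the C(10,5) = 252 equally likely rank assignments) gives the two-sided p-value.
Step 5: p-value = 0.055556; compare to alpha = 0.1. reject H0.

U_X = 3, p = 0.055556, reject H0 at alpha = 0.1.


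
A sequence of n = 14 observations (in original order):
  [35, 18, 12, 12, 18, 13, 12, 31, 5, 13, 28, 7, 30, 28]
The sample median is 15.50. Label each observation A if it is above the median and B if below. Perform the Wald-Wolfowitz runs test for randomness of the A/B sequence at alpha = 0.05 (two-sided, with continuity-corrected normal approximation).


Step 1: Compute median = 15.50; label A = above, B = below.
Labels in order: AABBABBABBABAA  (n_A = 7, n_B = 7)
Step 2: Count runs R = 9.
Step 3: Under H0 (random ordering), E[R] = 2*n_A*n_B/(n_A+n_B) + 1 = 2*7*7/14 + 1 = 8.0000.
        Var[R] = 2*n_A*n_B*(2*n_A*n_B - n_A - n_B) / ((n_A+n_B)^2 * (n_A+n_B-1)) = 8232/2548 = 3.2308.
        SD[R] = 1.7974.
Step 4: Continuity-corrected z = (R - 0.5 - E[R]) / SD[R] = (9 - 0.5 - 8.0000) / 1.7974 = 0.2782.
Step 5: Two-sided p-value via normal approximation = 2*(1 - Phi(|z|)) = 0.780879.
Step 6: alpha = 0.05. fail to reject H0.

R = 9, z = 0.2782, p = 0.780879, fail to reject H0.


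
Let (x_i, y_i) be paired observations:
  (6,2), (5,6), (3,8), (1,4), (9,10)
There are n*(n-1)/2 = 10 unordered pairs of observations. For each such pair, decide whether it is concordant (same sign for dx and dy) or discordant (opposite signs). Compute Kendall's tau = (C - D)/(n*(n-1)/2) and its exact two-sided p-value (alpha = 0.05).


Step 1: Enumerate the 10 unordered pairs (i,j) with i<j and classify each by sign(x_j-x_i) * sign(y_j-y_i).
  (1,2):dx=-1,dy=+4->D; (1,3):dx=-3,dy=+6->D; (1,4):dx=-5,dy=+2->D; (1,5):dx=+3,dy=+8->C
  (2,3):dx=-2,dy=+2->D; (2,4):dx=-4,dy=-2->C; (2,5):dx=+4,dy=+4->C; (3,4):dx=-2,dy=-4->C
  (3,5):dx=+6,dy=+2->C; (4,5):dx=+8,dy=+6->C
Step 2: C = 6, D = 4, total pairs = 10.
Step 3: tau = (C - D)/(n(n-1)/2) = (6 - 4)/10 = 0.200000.
Step 4: Exact two-sided p-value (enumerate n! = 120 permutations of y under H0): p = 0.816667.
Step 5: alpha = 0.05. fail to reject H0.

tau_b = 0.2000 (C=6, D=4), p = 0.816667, fail to reject H0.


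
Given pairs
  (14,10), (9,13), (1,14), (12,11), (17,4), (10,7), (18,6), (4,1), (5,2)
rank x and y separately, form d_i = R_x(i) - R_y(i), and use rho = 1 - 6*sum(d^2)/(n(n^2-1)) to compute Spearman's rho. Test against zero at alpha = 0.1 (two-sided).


Step 1: Rank x and y separately (midranks; no ties here).
rank(x): 14->7, 9->4, 1->1, 12->6, 17->8, 10->5, 18->9, 4->2, 5->3
rank(y): 10->6, 13->8, 14->9, 11->7, 4->3, 7->5, 6->4, 1->1, 2->2
Step 2: d_i = R_x(i) - R_y(i); compute d_i^2.
  (7-6)^2=1, (4-8)^2=16, (1-9)^2=64, (6-7)^2=1, (8-3)^2=25, (5-5)^2=0, (9-4)^2=25, (2-1)^2=1, (3-2)^2=1
sum(d^2) = 134.
Step 3: rho = 1 - 6*134 / (9*(9^2 - 1)) = 1 - 804/720 = -0.116667.
Step 4: Under H0, t = rho * sqrt((n-2)/(1-rho^2)) = -0.3108 ~ t(7).
Step 5: Two-sided p-value from the t-distribution with 7 df = 0.765008.
Step 6: alpha = 0.1. fail to reject H0.

rho = -0.1167, p = 0.765008, fail to reject H0 at alpha = 0.1.


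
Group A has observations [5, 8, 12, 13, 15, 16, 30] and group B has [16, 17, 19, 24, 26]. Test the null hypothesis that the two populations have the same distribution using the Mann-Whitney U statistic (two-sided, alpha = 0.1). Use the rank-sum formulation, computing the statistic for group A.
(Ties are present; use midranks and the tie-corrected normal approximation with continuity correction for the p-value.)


Step 1: Combine and sort all 12 observations; assign midranks.
sorted (value, group): (5,X), (8,X), (12,X), (13,X), (15,X), (16,X), (16,Y), (17,Y), (19,Y), (24,Y), (26,Y), (30,X)
ranks: 5->1, 8->2, 12->3, 13->4, 15->5, 16->6.5, 16->6.5, 17->8, 19->9, 24->10, 26->11, 30->12
Step 2: Rank sum for X: R1 = 1 + 2 + 3 + 4 + 5 + 6.5 + 12 = 33.5.
Step 3: U_X = R1 - n1(n1+1)/2 = 33.5 - 7*8/2 = 33.5 - 28 = 5.5.
       U_Y = n1*n2 - U_X = 35 - 5.5 = 29.5.
Step 4: Ties are present, so use the tie-corrected normal approximation (with continuity correction) for the p-value.
Step 5: p-value = 0.061363; compare to alpha = 0.1. reject H0.

U_X = 5.5, p = 0.061363, reject H0 at alpha = 0.1.


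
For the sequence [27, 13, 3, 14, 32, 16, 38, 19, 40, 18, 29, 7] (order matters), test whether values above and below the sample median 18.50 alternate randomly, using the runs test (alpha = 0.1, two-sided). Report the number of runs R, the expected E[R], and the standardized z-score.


Step 1: Compute median = 18.50; label A = above, B = below.
Labels in order: ABBBABAAABAB  (n_A = 6, n_B = 6)
Step 2: Count runs R = 8.
Step 3: Under H0 (random ordering), E[R] = 2*n_A*n_B/(n_A+n_B) + 1 = 2*6*6/12 + 1 = 7.0000.
        Var[R] = 2*n_A*n_B*(2*n_A*n_B - n_A - n_B) / ((n_A+n_B)^2 * (n_A+n_B-1)) = 4320/1584 = 2.7273.
        SD[R] = 1.6514.
Step 4: Continuity-corrected z = (R - 0.5 - E[R]) / SD[R] = (8 - 0.5 - 7.0000) / 1.6514 = 0.3028.
Step 5: Two-sided p-value via normal approximation = 2*(1 - Phi(|z|)) = 0.762069.
Step 6: alpha = 0.1. fail to reject H0.

R = 8, z = 0.3028, p = 0.762069, fail to reject H0.


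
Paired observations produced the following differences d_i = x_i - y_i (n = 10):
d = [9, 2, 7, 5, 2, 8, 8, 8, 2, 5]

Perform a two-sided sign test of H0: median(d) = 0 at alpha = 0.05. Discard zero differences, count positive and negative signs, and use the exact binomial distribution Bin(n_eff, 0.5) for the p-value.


Step 1: Discard zero differences. Original n = 10; n_eff = number of nonzero differences = 10.
Nonzero differences (with sign): +9, +2, +7, +5, +2, +8, +8, +8, +2, +5
Step 2: Count signs: positive = 10, negative = 0.
Step 3: Under H0: P(positive) = 0.5, so the number of positives S ~ Bin(10, 0.5).
Step 4: Two-sided exact p-value = sum of Bin(10,0.5) probabilities at or below the observed probability = 0.001953.
Step 5: alpha = 0.05. reject H0.

n_eff = 10, pos = 10, neg = 0, p = 0.001953, reject H0.


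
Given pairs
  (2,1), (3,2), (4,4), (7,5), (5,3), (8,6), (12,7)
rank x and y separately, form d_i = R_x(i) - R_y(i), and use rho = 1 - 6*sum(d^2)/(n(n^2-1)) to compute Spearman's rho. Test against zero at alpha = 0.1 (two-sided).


Step 1: Rank x and y separately (midranks; no ties here).
rank(x): 2->1, 3->2, 4->3, 7->5, 5->4, 8->6, 12->7
rank(y): 1->1, 2->2, 4->4, 5->5, 3->3, 6->6, 7->7
Step 2: d_i = R_x(i) - R_y(i); compute d_i^2.
  (1-1)^2=0, (2-2)^2=0, (3-4)^2=1, (5-5)^2=0, (4-3)^2=1, (6-6)^2=0, (7-7)^2=0
sum(d^2) = 2.
Step 3: rho = 1 - 6*2 / (7*(7^2 - 1)) = 1 - 12/336 = 0.964286.
Step 4: Under H0, t = rho * sqrt((n-2)/(1-rho^2)) = 8.1408 ~ t(5).
Step 5: Two-sided p-value from the t-distribution with 5 df = 0.000454.
Step 6: alpha = 0.1. reject H0.

rho = 0.9643, p = 0.000454, reject H0 at alpha = 0.1.


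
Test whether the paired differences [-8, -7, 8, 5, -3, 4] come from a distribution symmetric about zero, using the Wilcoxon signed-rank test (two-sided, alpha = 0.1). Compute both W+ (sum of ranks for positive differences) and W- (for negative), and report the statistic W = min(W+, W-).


Step 1: Drop any zero differences (none here) and take |d_i|.
|d| = [8, 7, 8, 5, 3, 4]
Step 2: Midrank |d_i| (ties get averaged ranks).
ranks: |8|->5.5, |7|->4, |8|->5.5, |5|->3, |3|->1, |4|->2
Step 3: Attach original signs; sum ranks with positive sign and with negative sign.
W+ = 5.5 + 3 + 2 = 10.5
W- = 5.5 + 4 + 1 = 10.5
(Check: W+ + W- = 21 should equal n(n+1)/2 = 21.)
Step 4: Test statistic W = min(W+, W-) = 10.5.
Step 5: Ties in |d|, so use the tie-corrected normal approximation.
        E[W] = n(n+1)/4 = 6*7/4 = 10.5.
        Tie groups: |d|=8 (t=2); sum(t^3 - t) = 6.
        Var[W] = n(n+1)(2n+1)/24 - sum(t^3-t)/48 = 546/24 - 6/48 = 22.625.
        z = (W - E[W]) / sqrt(Var[W]) = (10.5 - 10.5) / 4.7566 = 0.0000.
        Two-sided p = 2*Phi(z) = 1.000000.
Step 6: alpha = 0.1. fail to reject H0.

W+ = 10.5, W- = 10.5, W = min = 10.5, p = 1.000000, fail to reject H0.


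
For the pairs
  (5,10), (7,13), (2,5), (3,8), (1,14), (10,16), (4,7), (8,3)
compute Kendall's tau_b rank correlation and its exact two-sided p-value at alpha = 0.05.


Step 1: Enumerate the 28 unordered pairs (i,j) with i<j and classify each by sign(x_j-x_i) * sign(y_j-y_i).
  (1,2):dx=+2,dy=+3->C; (1,3):dx=-3,dy=-5->C; (1,4):dx=-2,dy=-2->C; (1,5):dx=-4,dy=+4->D
  (1,6):dx=+5,dy=+6->C; (1,7):dx=-1,dy=-3->C; (1,8):dx=+3,dy=-7->D; (2,3):dx=-5,dy=-8->C
  (2,4):dx=-4,dy=-5->C; (2,5):dx=-6,dy=+1->D; (2,6):dx=+3,dy=+3->C; (2,7):dx=-3,dy=-6->C
  (2,8):dx=+1,dy=-10->D; (3,4):dx=+1,dy=+3->C; (3,5):dx=-1,dy=+9->D; (3,6):dx=+8,dy=+11->C
  (3,7):dx=+2,dy=+2->C; (3,8):dx=+6,dy=-2->D; (4,5):dx=-2,dy=+6->D; (4,6):dx=+7,dy=+8->C
  (4,7):dx=+1,dy=-1->D; (4,8):dx=+5,dy=-5->D; (5,6):dx=+9,dy=+2->C; (5,7):dx=+3,dy=-7->D
  (5,8):dx=+7,dy=-11->D; (6,7):dx=-6,dy=-9->C; (6,8):dx=-2,dy=-13->C; (7,8):dx=+4,dy=-4->D
Step 2: C = 16, D = 12, total pairs = 28.
Step 3: tau = (C - D)/(n(n-1)/2) = (16 - 12)/28 = 0.142857.
Step 4: Exact two-sided p-value (enumerate n! = 40320 permutations of y under H0): p = 0.719544.
Step 5: alpha = 0.05. fail to reject H0.

tau_b = 0.1429 (C=16, D=12), p = 0.719544, fail to reject H0.


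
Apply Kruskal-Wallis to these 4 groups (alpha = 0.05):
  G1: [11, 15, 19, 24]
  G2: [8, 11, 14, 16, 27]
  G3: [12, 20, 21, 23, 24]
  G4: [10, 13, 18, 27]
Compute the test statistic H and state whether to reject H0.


Step 1: Combine all N = 18 observations and assign midranks.
sorted (value, group, rank): (8,G2,1), (10,G4,2), (11,G1,3.5), (11,G2,3.5), (12,G3,5), (13,G4,6), (14,G2,7), (15,G1,8), (16,G2,9), (18,G4,10), (19,G1,11), (20,G3,12), (21,G3,13), (23,G3,14), (24,G1,15.5), (24,G3,15.5), (27,G2,17.5), (27,G4,17.5)
Step 2: Sum ranks within each group.
R_1 = 38 (n_1 = 4)
R_2 = 38 (n_2 = 5)
R_3 = 59.5 (n_3 = 5)
R_4 = 35.5 (n_4 = 4)
Step 3: H = 12/(N(N+1)) * sum(R_i^2/n_i) - 3(N+1)
     = 12/(18*19) * (38^2/4 + 38^2/5 + 59.5^2/5 + 35.5^2/4) - 3*19
     = 0.035088 * 1672.91 - 57
     = 1.698684.
Step 4: Ties present; correction factor C = 1 - 18/(18^3 - 18) = 0.996904. Corrected H = 1.698684 / 0.996904 = 1.703960.
Step 5: Under H0, H ~ chi^2(3); p-value = 0.636054.
Step 6: alpha = 0.05. fail to reject H0.

H = 1.7040, df = 3, p = 0.636054, fail to reject H0.


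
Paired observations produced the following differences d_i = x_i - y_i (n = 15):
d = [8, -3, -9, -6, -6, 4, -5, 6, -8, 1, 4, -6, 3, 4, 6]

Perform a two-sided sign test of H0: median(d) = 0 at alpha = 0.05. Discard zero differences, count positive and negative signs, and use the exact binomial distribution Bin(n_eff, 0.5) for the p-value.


Step 1: Discard zero differences. Original n = 15; n_eff = number of nonzero differences = 15.
Nonzero differences (with sign): +8, -3, -9, -6, -6, +4, -5, +6, -8, +1, +4, -6, +3, +4, +6
Step 2: Count signs: positive = 8, negative = 7.
Step 3: Under H0: P(positive) = 0.5, so the number of positives S ~ Bin(15, 0.5).
Step 4: Two-sided exact p-value = sum of Bin(15,0.5) probabilities at or below the observed probability = 1.000000.
Step 5: alpha = 0.05. fail to reject H0.

n_eff = 15, pos = 8, neg = 7, p = 1.000000, fail to reject H0.


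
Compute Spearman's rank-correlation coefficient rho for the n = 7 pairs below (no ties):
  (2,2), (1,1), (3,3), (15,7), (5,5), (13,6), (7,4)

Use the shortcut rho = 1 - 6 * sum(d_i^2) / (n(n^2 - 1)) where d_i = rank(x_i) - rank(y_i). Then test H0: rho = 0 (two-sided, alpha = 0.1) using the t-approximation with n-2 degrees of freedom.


Step 1: Rank x and y separately (midranks; no ties here).
rank(x): 2->2, 1->1, 3->3, 15->7, 5->4, 13->6, 7->5
rank(y): 2->2, 1->1, 3->3, 7->7, 5->5, 6->6, 4->4
Step 2: d_i = R_x(i) - R_y(i); compute d_i^2.
  (2-2)^2=0, (1-1)^2=0, (3-3)^2=0, (7-7)^2=0, (4-5)^2=1, (6-6)^2=0, (5-4)^2=1
sum(d^2) = 2.
Step 3: rho = 1 - 6*2 / (7*(7^2 - 1)) = 1 - 12/336 = 0.964286.
Step 4: Under H0, t = rho * sqrt((n-2)/(1-rho^2)) = 8.1408 ~ t(5).
Step 5: Two-sided p-value from the t-distribution with 5 df = 0.000454.
Step 6: alpha = 0.1. reject H0.

rho = 0.9643, p = 0.000454, reject H0 at alpha = 0.1.


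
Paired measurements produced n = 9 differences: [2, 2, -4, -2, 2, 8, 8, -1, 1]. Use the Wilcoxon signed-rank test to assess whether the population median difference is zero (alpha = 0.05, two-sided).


Step 1: Drop any zero differences (none here) and take |d_i|.
|d| = [2, 2, 4, 2, 2, 8, 8, 1, 1]
Step 2: Midrank |d_i| (ties get averaged ranks).
ranks: |2|->4.5, |2|->4.5, |4|->7, |2|->4.5, |2|->4.5, |8|->8.5, |8|->8.5, |1|->1.5, |1|->1.5
Step 3: Attach original signs; sum ranks with positive sign and with negative sign.
W+ = 4.5 + 4.5 + 4.5 + 8.5 + 8.5 + 1.5 = 32
W- = 7 + 4.5 + 1.5 = 13
(Check: W+ + W- = 45 should equal n(n+1)/2 = 45.)
Step 4: Test statistic W = min(W+, W-) = 13.
Step 5: Ties in |d|, so use the tie-corrected normal approximation.
        E[W] = n(n+1)/4 = 9*10/4 = 22.5.
        Tie groups: |d|=1 (t=2), |d|=2 (t=4), |d|=8 (t=2); sum(t^3 - t) = 72.
        Var[W] = n(n+1)(2n+1)/24 - sum(t^3-t)/48 = 1710/24 - 72/48 = 69.75.
        z = (W - E[W]) / sqrt(Var[W]) = (13 - 22.5) / 8.3516 = -1.1375.
        Two-sided p = 2*Phi(z) = 0.255329.
Step 6: alpha = 0.05. fail to reject H0.

W+ = 32, W- = 13, W = min = 13, p = 0.255329, fail to reject H0.


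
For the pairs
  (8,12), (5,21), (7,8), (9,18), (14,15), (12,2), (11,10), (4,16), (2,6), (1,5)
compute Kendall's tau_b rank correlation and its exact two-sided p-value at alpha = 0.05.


Step 1: Enumerate the 45 unordered pairs (i,j) with i<j and classify each by sign(x_j-x_i) * sign(y_j-y_i).
  (1,2):dx=-3,dy=+9->D; (1,3):dx=-1,dy=-4->C; (1,4):dx=+1,dy=+6->C; (1,5):dx=+6,dy=+3->C
  (1,6):dx=+4,dy=-10->D; (1,7):dx=+3,dy=-2->D; (1,8):dx=-4,dy=+4->D; (1,9):dx=-6,dy=-6->C
  (1,10):dx=-7,dy=-7->C; (2,3):dx=+2,dy=-13->D; (2,4):dx=+4,dy=-3->D; (2,5):dx=+9,dy=-6->D
  (2,6):dx=+7,dy=-19->D; (2,7):dx=+6,dy=-11->D; (2,8):dx=-1,dy=-5->C; (2,9):dx=-3,dy=-15->C
  (2,10):dx=-4,dy=-16->C; (3,4):dx=+2,dy=+10->C; (3,5):dx=+7,dy=+7->C; (3,6):dx=+5,dy=-6->D
  (3,7):dx=+4,dy=+2->C; (3,8):dx=-3,dy=+8->D; (3,9):dx=-5,dy=-2->C; (3,10):dx=-6,dy=-3->C
  (4,5):dx=+5,dy=-3->D; (4,6):dx=+3,dy=-16->D; (4,7):dx=+2,dy=-8->D; (4,8):dx=-5,dy=-2->C
  (4,9):dx=-7,dy=-12->C; (4,10):dx=-8,dy=-13->C; (5,6):dx=-2,dy=-13->C; (5,7):dx=-3,dy=-5->C
  (5,8):dx=-10,dy=+1->D; (5,9):dx=-12,dy=-9->C; (5,10):dx=-13,dy=-10->C; (6,7):dx=-1,dy=+8->D
  (6,8):dx=-8,dy=+14->D; (6,9):dx=-10,dy=+4->D; (6,10):dx=-11,dy=+3->D; (7,8):dx=-7,dy=+6->D
  (7,9):dx=-9,dy=-4->C; (7,10):dx=-10,dy=-5->C; (8,9):dx=-2,dy=-10->C; (8,10):dx=-3,dy=-11->C
  (9,10):dx=-1,dy=-1->C
Step 2: C = 25, D = 20, total pairs = 45.
Step 3: tau = (C - D)/(n(n-1)/2) = (25 - 20)/45 = 0.111111.
Step 4: Exact two-sided p-value (enumerate n! = 3628800 permutations of y under H0): p = 0.727490.
Step 5: alpha = 0.05. fail to reject H0.

tau_b = 0.1111 (C=25, D=20), p = 0.727490, fail to reject H0.


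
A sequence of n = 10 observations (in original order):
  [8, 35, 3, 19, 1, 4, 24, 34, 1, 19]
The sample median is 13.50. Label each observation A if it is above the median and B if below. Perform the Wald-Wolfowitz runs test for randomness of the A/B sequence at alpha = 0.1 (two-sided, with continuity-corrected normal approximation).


Step 1: Compute median = 13.50; label A = above, B = below.
Labels in order: BABABBAABA  (n_A = 5, n_B = 5)
Step 2: Count runs R = 8.
Step 3: Under H0 (random ordering), E[R] = 2*n_A*n_B/(n_A+n_B) + 1 = 2*5*5/10 + 1 = 6.0000.
        Var[R] = 2*n_A*n_B*(2*n_A*n_B - n_A - n_B) / ((n_A+n_B)^2 * (n_A+n_B-1)) = 2000/900 = 2.2222.
        SD[R] = 1.4907.
Step 4: Continuity-corrected z = (R - 0.5 - E[R]) / SD[R] = (8 - 0.5 - 6.0000) / 1.4907 = 1.0062.
Step 5: Two-sided p-value via normal approximation = 2*(1 - Phi(|z|)) = 0.314305.
Step 6: alpha = 0.1. fail to reject H0.

R = 8, z = 1.0062, p = 0.314305, fail to reject H0.


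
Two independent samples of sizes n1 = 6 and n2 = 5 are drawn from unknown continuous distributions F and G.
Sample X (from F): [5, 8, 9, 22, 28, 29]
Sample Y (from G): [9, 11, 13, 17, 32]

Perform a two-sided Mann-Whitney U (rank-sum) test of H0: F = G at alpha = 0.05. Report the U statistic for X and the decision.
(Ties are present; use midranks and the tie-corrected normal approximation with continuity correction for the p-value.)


Step 1: Combine and sort all 11 observations; assign midranks.
sorted (value, group): (5,X), (8,X), (9,X), (9,Y), (11,Y), (13,Y), (17,Y), (22,X), (28,X), (29,X), (32,Y)
ranks: 5->1, 8->2, 9->3.5, 9->3.5, 11->5, 13->6, 17->7, 22->8, 28->9, 29->10, 32->11
Step 2: Rank sum for X: R1 = 1 + 2 + 3.5 + 8 + 9 + 10 = 33.5.
Step 3: U_X = R1 - n1(n1+1)/2 = 33.5 - 6*7/2 = 33.5 - 21 = 12.5.
       U_Y = n1*n2 - U_X = 30 - 12.5 = 17.5.
Step 4: Ties are present, so use the tie-corrected normal approximation (with continuity correction) for the p-value.
Step 5: p-value = 0.714379; compare to alpha = 0.05. fail to reject H0.

U_X = 12.5, p = 0.714379, fail to reject H0 at alpha = 0.05.


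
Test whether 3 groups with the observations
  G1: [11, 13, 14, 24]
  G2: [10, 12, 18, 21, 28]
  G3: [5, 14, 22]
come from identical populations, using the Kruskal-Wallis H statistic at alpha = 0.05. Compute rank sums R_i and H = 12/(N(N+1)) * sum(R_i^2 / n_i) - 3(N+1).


Step 1: Combine all N = 12 observations and assign midranks.
sorted (value, group, rank): (5,G3,1), (10,G2,2), (11,G1,3), (12,G2,4), (13,G1,5), (14,G1,6.5), (14,G3,6.5), (18,G2,8), (21,G2,9), (22,G3,10), (24,G1,11), (28,G2,12)
Step 2: Sum ranks within each group.
R_1 = 25.5 (n_1 = 4)
R_2 = 35 (n_2 = 5)
R_3 = 17.5 (n_3 = 3)
Step 3: H = 12/(N(N+1)) * sum(R_i^2/n_i) - 3(N+1)
     = 12/(12*13) * (25.5^2/4 + 35^2/5 + 17.5^2/3) - 3*13
     = 0.076923 * 509.646 - 39
     = 0.203526.
Step 4: Ties present; correction factor C = 1 - 6/(12^3 - 12) = 0.996503. Corrected H = 0.203526 / 0.996503 = 0.204240.
Step 5: Under H0, H ~ chi^2(2); p-value = 0.902921.
Step 6: alpha = 0.05. fail to reject H0.

H = 0.2042, df = 2, p = 0.902921, fail to reject H0.


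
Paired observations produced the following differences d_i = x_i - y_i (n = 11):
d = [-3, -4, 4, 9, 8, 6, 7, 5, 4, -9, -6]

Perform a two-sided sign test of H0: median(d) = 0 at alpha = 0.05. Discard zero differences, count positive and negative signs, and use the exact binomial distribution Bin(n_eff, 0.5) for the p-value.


Step 1: Discard zero differences. Original n = 11; n_eff = number of nonzero differences = 11.
Nonzero differences (with sign): -3, -4, +4, +9, +8, +6, +7, +5, +4, -9, -6
Step 2: Count signs: positive = 7, negative = 4.
Step 3: Under H0: P(positive) = 0.5, so the number of positives S ~ Bin(11, 0.5).
Step 4: Two-sided exact p-value = sum of Bin(11,0.5) probabilities at or below the observed probability = 0.548828.
Step 5: alpha = 0.05. fail to reject H0.

n_eff = 11, pos = 7, neg = 4, p = 0.548828, fail to reject H0.


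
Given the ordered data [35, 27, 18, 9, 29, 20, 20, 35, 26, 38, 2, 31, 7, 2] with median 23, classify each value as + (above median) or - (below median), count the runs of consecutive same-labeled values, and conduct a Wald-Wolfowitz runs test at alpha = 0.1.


Step 1: Compute median = 23; label A = above, B = below.
Labels in order: AABBABBAAABABB  (n_A = 7, n_B = 7)
Step 2: Count runs R = 8.
Step 3: Under H0 (random ordering), E[R] = 2*n_A*n_B/(n_A+n_B) + 1 = 2*7*7/14 + 1 = 8.0000.
        Var[R] = 2*n_A*n_B*(2*n_A*n_B - n_A - n_B) / ((n_A+n_B)^2 * (n_A+n_B-1)) = 8232/2548 = 3.2308.
        SD[R] = 1.7974.
Step 4: R = E[R], so z = 0 with no continuity correction.
Step 5: Two-sided p-value via normal approximation = 2*(1 - Phi(|z|)) = 1.000000.
Step 6: alpha = 0.1. fail to reject H0.

R = 8, z = 0.0000, p = 1.000000, fail to reject H0.


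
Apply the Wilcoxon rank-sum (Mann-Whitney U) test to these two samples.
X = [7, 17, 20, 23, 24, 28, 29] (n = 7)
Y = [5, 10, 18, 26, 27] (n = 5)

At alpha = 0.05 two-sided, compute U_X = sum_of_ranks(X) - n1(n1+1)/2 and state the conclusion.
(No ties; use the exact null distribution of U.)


Step 1: Combine and sort all 12 observations; assign midranks.
sorted (value, group): (5,Y), (7,X), (10,Y), (17,X), (18,Y), (20,X), (23,X), (24,X), (26,Y), (27,Y), (28,X), (29,X)
ranks: 5->1, 7->2, 10->3, 17->4, 18->5, 20->6, 23->7, 24->8, 26->9, 27->10, 28->11, 29->12
Step 2: Rank sum for X: R1 = 2 + 4 + 6 + 7 + 8 + 11 + 12 = 50.
Step 3: U_X = R1 - n1(n1+1)/2 = 50 - 7*8/2 = 50 - 28 = 22.
       U_Y = n1*n2 - U_X = 35 - 22 = 13.
Step 4: No ties, so the exact null distribution of U (based on enumerating the C(12,7) = 792 equally likely rank assignments) gives the two-sided p-value.
Step 5: p-value = 0.530303; compare to alpha = 0.05. fail to reject H0.

U_X = 22, p = 0.530303, fail to reject H0 at alpha = 0.05.


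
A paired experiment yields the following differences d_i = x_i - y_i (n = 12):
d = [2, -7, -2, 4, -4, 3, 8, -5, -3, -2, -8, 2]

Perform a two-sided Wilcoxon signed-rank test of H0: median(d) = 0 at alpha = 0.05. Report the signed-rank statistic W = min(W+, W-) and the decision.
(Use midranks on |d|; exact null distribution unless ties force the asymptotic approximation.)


Step 1: Drop any zero differences (none here) and take |d_i|.
|d| = [2, 7, 2, 4, 4, 3, 8, 5, 3, 2, 8, 2]
Step 2: Midrank |d_i| (ties get averaged ranks).
ranks: |2|->2.5, |7|->10, |2|->2.5, |4|->7.5, |4|->7.5, |3|->5.5, |8|->11.5, |5|->9, |3|->5.5, |2|->2.5, |8|->11.5, |2|->2.5
Step 3: Attach original signs; sum ranks with positive sign and with negative sign.
W+ = 2.5 + 7.5 + 5.5 + 11.5 + 2.5 = 29.5
W- = 10 + 2.5 + 7.5 + 9 + 5.5 + 2.5 + 11.5 = 48.5
(Check: W+ + W- = 78 should equal n(n+1)/2 = 78.)
Step 4: Test statistic W = min(W+, W-) = 29.5.
Step 5: Ties in |d|, so use the tie-corrected normal approximation.
        E[W] = n(n+1)/4 = 12*13/4 = 39.
        Tie groups: |d|=2 (t=4), |d|=3 (t=2), |d|=4 (t=2), |d|=8 (t=2); sum(t^3 - t) = 78.
        Var[W] = n(n+1)(2n+1)/24 - sum(t^3-t)/48 = 3900/24 - 78/48 = 160.875.
        z = (W - E[W]) / sqrt(Var[W]) = (29.5 - 39) / 12.6837 = -0.7490.
        Two-sided p = 2*Phi(z) = 0.453860.
Step 6: alpha = 0.05. fail to reject H0.

W+ = 29.5, W- = 48.5, W = min = 29.5, p = 0.453860, fail to reject H0.


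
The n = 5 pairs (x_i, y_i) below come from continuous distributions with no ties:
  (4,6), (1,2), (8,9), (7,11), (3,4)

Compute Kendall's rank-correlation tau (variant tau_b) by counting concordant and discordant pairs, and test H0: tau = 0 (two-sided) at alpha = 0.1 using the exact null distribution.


Step 1: Enumerate the 10 unordered pairs (i,j) with i<j and classify each by sign(x_j-x_i) * sign(y_j-y_i).
  (1,2):dx=-3,dy=-4->C; (1,3):dx=+4,dy=+3->C; (1,4):dx=+3,dy=+5->C; (1,5):dx=-1,dy=-2->C
  (2,3):dx=+7,dy=+7->C; (2,4):dx=+6,dy=+9->C; (2,5):dx=+2,dy=+2->C; (3,4):dx=-1,dy=+2->D
  (3,5):dx=-5,dy=-5->C; (4,5):dx=-4,dy=-7->C
Step 2: C = 9, D = 1, total pairs = 10.
Step 3: tau = (C - D)/(n(n-1)/2) = (9 - 1)/10 = 0.800000.
Step 4: Exact two-sided p-value (enumerate n! = 120 permutations of y under H0): p = 0.083333.
Step 5: alpha = 0.1. reject H0.

tau_b = 0.8000 (C=9, D=1), p = 0.083333, reject H0.


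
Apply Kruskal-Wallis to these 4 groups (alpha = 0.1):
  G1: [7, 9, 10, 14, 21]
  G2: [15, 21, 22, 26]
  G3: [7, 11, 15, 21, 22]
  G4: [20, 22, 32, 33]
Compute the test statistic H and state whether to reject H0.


Step 1: Combine all N = 18 observations and assign midranks.
sorted (value, group, rank): (7,G1,1.5), (7,G3,1.5), (9,G1,3), (10,G1,4), (11,G3,5), (14,G1,6), (15,G2,7.5), (15,G3,7.5), (20,G4,9), (21,G1,11), (21,G2,11), (21,G3,11), (22,G2,14), (22,G3,14), (22,G4,14), (26,G2,16), (32,G4,17), (33,G4,18)
Step 2: Sum ranks within each group.
R_1 = 25.5 (n_1 = 5)
R_2 = 48.5 (n_2 = 4)
R_3 = 39 (n_3 = 5)
R_4 = 58 (n_4 = 4)
Step 3: H = 12/(N(N+1)) * sum(R_i^2/n_i) - 3(N+1)
     = 12/(18*19) * (25.5^2/5 + 48.5^2/4 + 39^2/5 + 58^2/4) - 3*19
     = 0.035088 * 1863.31 - 57
     = 8.379386.
Step 4: Ties present; correction factor C = 1 - 60/(18^3 - 18) = 0.989680. Corrected H = 8.379386 / 0.989680 = 8.466762.
Step 5: Under H0, H ~ chi^2(3); p-value = 0.037289.
Step 6: alpha = 0.1. reject H0.

H = 8.4668, df = 3, p = 0.037289, reject H0.


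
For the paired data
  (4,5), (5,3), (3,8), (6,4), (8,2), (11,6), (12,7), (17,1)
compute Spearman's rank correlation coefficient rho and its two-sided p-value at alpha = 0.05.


Step 1: Rank x and y separately (midranks; no ties here).
rank(x): 4->2, 5->3, 3->1, 6->4, 8->5, 11->6, 12->7, 17->8
rank(y): 5->5, 3->3, 8->8, 4->4, 2->2, 6->6, 7->7, 1->1
Step 2: d_i = R_x(i) - R_y(i); compute d_i^2.
  (2-5)^2=9, (3-3)^2=0, (1-8)^2=49, (4-4)^2=0, (5-2)^2=9, (6-6)^2=0, (7-7)^2=0, (8-1)^2=49
sum(d^2) = 116.
Step 3: rho = 1 - 6*116 / (8*(8^2 - 1)) = 1 - 696/504 = -0.380952.
Step 4: Under H0, t = rho * sqrt((n-2)/(1-rho^2)) = -1.0092 ~ t(6).
Step 5: Two-sided p-value from the t-distribution with 6 df = 0.351813.
Step 6: alpha = 0.05. fail to reject H0.

rho = -0.3810, p = 0.351813, fail to reject H0 at alpha = 0.05.


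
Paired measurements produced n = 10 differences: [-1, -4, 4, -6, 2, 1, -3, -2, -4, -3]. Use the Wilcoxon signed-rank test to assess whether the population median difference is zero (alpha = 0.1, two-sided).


Step 1: Drop any zero differences (none here) and take |d_i|.
|d| = [1, 4, 4, 6, 2, 1, 3, 2, 4, 3]
Step 2: Midrank |d_i| (ties get averaged ranks).
ranks: |1|->1.5, |4|->8, |4|->8, |6|->10, |2|->3.5, |1|->1.5, |3|->5.5, |2|->3.5, |4|->8, |3|->5.5
Step 3: Attach original signs; sum ranks with positive sign and with negative sign.
W+ = 8 + 3.5 + 1.5 = 13
W- = 1.5 + 8 + 10 + 5.5 + 3.5 + 8 + 5.5 = 42
(Check: W+ + W- = 55 should equal n(n+1)/2 = 55.)
Step 4: Test statistic W = min(W+, W-) = 13.
Step 5: Ties in |d|, so use the tie-corrected normal approximation.
        E[W] = n(n+1)/4 = 10*11/4 = 27.5.
        Tie groups: |d|=1 (t=2), |d|=2 (t=2), |d|=3 (t=2), |d|=4 (t=3); sum(t^3 - t) = 42.
        Var[W] = n(n+1)(2n+1)/24 - sum(t^3-t)/48 = 2310/24 - 42/48 = 95.375.
        z = (W - E[W]) / sqrt(Var[W]) = (13 - 27.5) / 9.7660 = -1.4847.
        Two-sided p = 2*Phi(z) = 0.137612.
Step 6: alpha = 0.1. fail to reject H0.

W+ = 13, W- = 42, W = min = 13, p = 0.137612, fail to reject H0.


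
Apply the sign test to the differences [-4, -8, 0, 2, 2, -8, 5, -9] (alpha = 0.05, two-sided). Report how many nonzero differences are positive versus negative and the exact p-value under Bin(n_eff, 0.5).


Step 1: Discard zero differences. Original n = 8; n_eff = number of nonzero differences = 7.
Nonzero differences (with sign): -4, -8, +2, +2, -8, +5, -9
Step 2: Count signs: positive = 3, negative = 4.
Step 3: Under H0: P(positive) = 0.5, so the number of positives S ~ Bin(7, 0.5).
Step 4: Two-sided exact p-value = sum of Bin(7,0.5) probabilities at or below the observed probability = 1.000000.
Step 5: alpha = 0.05. fail to reject H0.

n_eff = 7, pos = 3, neg = 4, p = 1.000000, fail to reject H0.


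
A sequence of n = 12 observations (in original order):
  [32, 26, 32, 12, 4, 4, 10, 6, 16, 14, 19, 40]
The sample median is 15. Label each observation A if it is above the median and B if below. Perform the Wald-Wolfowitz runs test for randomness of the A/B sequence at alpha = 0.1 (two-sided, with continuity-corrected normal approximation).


Step 1: Compute median = 15; label A = above, B = below.
Labels in order: AAABBBBBABAA  (n_A = 6, n_B = 6)
Step 2: Count runs R = 5.
Step 3: Under H0 (random ordering), E[R] = 2*n_A*n_B/(n_A+n_B) + 1 = 2*6*6/12 + 1 = 7.0000.
        Var[R] = 2*n_A*n_B*(2*n_A*n_B - n_A - n_B) / ((n_A+n_B)^2 * (n_A+n_B-1)) = 4320/1584 = 2.7273.
        SD[R] = 1.6514.
Step 4: Continuity-corrected z = (R + 0.5 - E[R]) / SD[R] = (5 + 0.5 - 7.0000) / 1.6514 = -0.9083.
Step 5: Two-sided p-value via normal approximation = 2*(1 - Phi(|z|)) = 0.363722.
Step 6: alpha = 0.1. fail to reject H0.

R = 5, z = -0.9083, p = 0.363722, fail to reject H0.


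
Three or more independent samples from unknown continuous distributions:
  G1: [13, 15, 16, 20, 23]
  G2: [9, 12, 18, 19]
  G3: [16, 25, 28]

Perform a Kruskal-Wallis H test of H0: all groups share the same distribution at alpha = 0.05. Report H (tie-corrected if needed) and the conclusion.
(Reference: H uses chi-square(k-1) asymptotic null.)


Step 1: Combine all N = 12 observations and assign midranks.
sorted (value, group, rank): (9,G2,1), (12,G2,2), (13,G1,3), (15,G1,4), (16,G1,5.5), (16,G3,5.5), (18,G2,7), (19,G2,8), (20,G1,9), (23,G1,10), (25,G3,11), (28,G3,12)
Step 2: Sum ranks within each group.
R_1 = 31.5 (n_1 = 5)
R_2 = 18 (n_2 = 4)
R_3 = 28.5 (n_3 = 3)
Step 3: H = 12/(N(N+1)) * sum(R_i^2/n_i) - 3(N+1)
     = 12/(12*13) * (31.5^2/5 + 18^2/4 + 28.5^2/3) - 3*13
     = 0.076923 * 550.2 - 39
     = 3.323077.
Step 4: Ties present; correction factor C = 1 - 6/(12^3 - 12) = 0.996503. Corrected H = 3.323077 / 0.996503 = 3.334737.
Step 5: Under H0, H ~ chi^2(2); p-value = 0.188743.
Step 6: alpha = 0.05. fail to reject H0.

H = 3.3347, df = 2, p = 0.188743, fail to reject H0.


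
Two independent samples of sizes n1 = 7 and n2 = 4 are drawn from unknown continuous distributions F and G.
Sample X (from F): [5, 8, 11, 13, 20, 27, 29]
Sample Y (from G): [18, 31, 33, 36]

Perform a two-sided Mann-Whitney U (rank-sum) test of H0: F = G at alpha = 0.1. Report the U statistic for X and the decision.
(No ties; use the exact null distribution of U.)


Step 1: Combine and sort all 11 observations; assign midranks.
sorted (value, group): (5,X), (8,X), (11,X), (13,X), (18,Y), (20,X), (27,X), (29,X), (31,Y), (33,Y), (36,Y)
ranks: 5->1, 8->2, 11->3, 13->4, 18->5, 20->6, 27->7, 29->8, 31->9, 33->10, 36->11
Step 2: Rank sum for X: R1 = 1 + 2 + 3 + 4 + 6 + 7 + 8 = 31.
Step 3: U_X = R1 - n1(n1+1)/2 = 31 - 7*8/2 = 31 - 28 = 3.
       U_Y = n1*n2 - U_X = 28 - 3 = 25.
Step 4: No ties, so the exact null distribution of U (based on enumerating the C(11,7) = 330 equally likely rank assignments) gives the two-sided p-value.
Step 5: p-value = 0.042424; compare to alpha = 0.1. reject H0.

U_X = 3, p = 0.042424, reject H0 at alpha = 0.1.


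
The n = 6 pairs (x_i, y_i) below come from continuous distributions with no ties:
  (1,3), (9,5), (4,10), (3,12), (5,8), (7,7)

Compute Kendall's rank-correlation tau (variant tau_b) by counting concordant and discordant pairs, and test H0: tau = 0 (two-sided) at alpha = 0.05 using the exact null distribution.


Step 1: Enumerate the 15 unordered pairs (i,j) with i<j and classify each by sign(x_j-x_i) * sign(y_j-y_i).
  (1,2):dx=+8,dy=+2->C; (1,3):dx=+3,dy=+7->C; (1,4):dx=+2,dy=+9->C; (1,5):dx=+4,dy=+5->C
  (1,6):dx=+6,dy=+4->C; (2,3):dx=-5,dy=+5->D; (2,4):dx=-6,dy=+7->D; (2,5):dx=-4,dy=+3->D
  (2,6):dx=-2,dy=+2->D; (3,4):dx=-1,dy=+2->D; (3,5):dx=+1,dy=-2->D; (3,6):dx=+3,dy=-3->D
  (4,5):dx=+2,dy=-4->D; (4,6):dx=+4,dy=-5->D; (5,6):dx=+2,dy=-1->D
Step 2: C = 5, D = 10, total pairs = 15.
Step 3: tau = (C - D)/(n(n-1)/2) = (5 - 10)/15 = -0.333333.
Step 4: Exact two-sided p-value (enumerate n! = 720 permutations of y under H0): p = 0.469444.
Step 5: alpha = 0.05. fail to reject H0.

tau_b = -0.3333 (C=5, D=10), p = 0.469444, fail to reject H0.


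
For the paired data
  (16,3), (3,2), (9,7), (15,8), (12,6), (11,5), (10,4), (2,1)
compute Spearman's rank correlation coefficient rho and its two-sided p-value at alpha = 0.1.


Step 1: Rank x and y separately (midranks; no ties here).
rank(x): 16->8, 3->2, 9->3, 15->7, 12->6, 11->5, 10->4, 2->1
rank(y): 3->3, 2->2, 7->7, 8->8, 6->6, 5->5, 4->4, 1->1
Step 2: d_i = R_x(i) - R_y(i); compute d_i^2.
  (8-3)^2=25, (2-2)^2=0, (3-7)^2=16, (7-8)^2=1, (6-6)^2=0, (5-5)^2=0, (4-4)^2=0, (1-1)^2=0
sum(d^2) = 42.
Step 3: rho = 1 - 6*42 / (8*(8^2 - 1)) = 1 - 252/504 = 0.500000.
Step 4: Under H0, t = rho * sqrt((n-2)/(1-rho^2)) = 1.4142 ~ t(6).
Step 5: Two-sided p-value from the t-distribution with 6 df = 0.207031.
Step 6: alpha = 0.1. fail to reject H0.

rho = 0.5000, p = 0.207031, fail to reject H0 at alpha = 0.1.


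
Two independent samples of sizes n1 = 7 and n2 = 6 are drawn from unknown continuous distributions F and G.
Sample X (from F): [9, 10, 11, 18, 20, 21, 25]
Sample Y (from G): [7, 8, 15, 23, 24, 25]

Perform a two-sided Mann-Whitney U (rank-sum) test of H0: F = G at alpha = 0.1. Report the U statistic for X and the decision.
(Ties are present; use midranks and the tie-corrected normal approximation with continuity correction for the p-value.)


Step 1: Combine and sort all 13 observations; assign midranks.
sorted (value, group): (7,Y), (8,Y), (9,X), (10,X), (11,X), (15,Y), (18,X), (20,X), (21,X), (23,Y), (24,Y), (25,X), (25,Y)
ranks: 7->1, 8->2, 9->3, 10->4, 11->5, 15->6, 18->7, 20->8, 21->9, 23->10, 24->11, 25->12.5, 25->12.5
Step 2: Rank sum for X: R1 = 3 + 4 + 5 + 7 + 8 + 9 + 12.5 = 48.5.
Step 3: U_X = R1 - n1(n1+1)/2 = 48.5 - 7*8/2 = 48.5 - 28 = 20.5.
       U_Y = n1*n2 - U_X = 42 - 20.5 = 21.5.
Step 4: Ties are present, so use the tie-corrected normal approximation (with continuity correction) for the p-value.
Step 5: p-value = 1.000000; compare to alpha = 0.1. fail to reject H0.

U_X = 20.5, p = 1.000000, fail to reject H0 at alpha = 0.1.


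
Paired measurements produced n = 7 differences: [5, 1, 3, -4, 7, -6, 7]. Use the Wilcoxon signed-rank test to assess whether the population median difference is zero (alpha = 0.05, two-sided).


Step 1: Drop any zero differences (none here) and take |d_i|.
|d| = [5, 1, 3, 4, 7, 6, 7]
Step 2: Midrank |d_i| (ties get averaged ranks).
ranks: |5|->4, |1|->1, |3|->2, |4|->3, |7|->6.5, |6|->5, |7|->6.5
Step 3: Attach original signs; sum ranks with positive sign and with negative sign.
W+ = 4 + 1 + 2 + 6.5 + 6.5 = 20
W- = 3 + 5 = 8
(Check: W+ + W- = 28 should equal n(n+1)/2 = 28.)
Step 4: Test statistic W = min(W+, W-) = 8.
Step 5: Ties in |d|, so use the tie-corrected normal approximation.
        E[W] = n(n+1)/4 = 7*8/4 = 14.
        Tie groups: |d|=7 (t=2); sum(t^3 - t) = 6.
        Var[W] = n(n+1)(2n+1)/24 - sum(t^3-t)/48 = 840/24 - 6/48 = 34.875.
        z = (W - E[W]) / sqrt(Var[W]) = (8 - 14) / 5.9055 = -1.0160.
        Two-sided p = 2*Phi(z) = 0.309629.
Step 6: alpha = 0.05. fail to reject H0.

W+ = 20, W- = 8, W = min = 8, p = 0.309629, fail to reject H0.


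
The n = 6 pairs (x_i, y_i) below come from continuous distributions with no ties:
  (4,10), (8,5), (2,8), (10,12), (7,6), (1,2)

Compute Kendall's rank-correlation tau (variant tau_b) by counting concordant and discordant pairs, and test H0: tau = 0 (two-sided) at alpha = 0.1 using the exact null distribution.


Step 1: Enumerate the 15 unordered pairs (i,j) with i<j and classify each by sign(x_j-x_i) * sign(y_j-y_i).
  (1,2):dx=+4,dy=-5->D; (1,3):dx=-2,dy=-2->C; (1,4):dx=+6,dy=+2->C; (1,5):dx=+3,dy=-4->D
  (1,6):dx=-3,dy=-8->C; (2,3):dx=-6,dy=+3->D; (2,4):dx=+2,dy=+7->C; (2,5):dx=-1,dy=+1->D
  (2,6):dx=-7,dy=-3->C; (3,4):dx=+8,dy=+4->C; (3,5):dx=+5,dy=-2->D; (3,6):dx=-1,dy=-6->C
  (4,5):dx=-3,dy=-6->C; (4,6):dx=-9,dy=-10->C; (5,6):dx=-6,dy=-4->C
Step 2: C = 10, D = 5, total pairs = 15.
Step 3: tau = (C - D)/(n(n-1)/2) = (10 - 5)/15 = 0.333333.
Step 4: Exact two-sided p-value (enumerate n! = 720 permutations of y under H0): p = 0.469444.
Step 5: alpha = 0.1. fail to reject H0.

tau_b = 0.3333 (C=10, D=5), p = 0.469444, fail to reject H0.


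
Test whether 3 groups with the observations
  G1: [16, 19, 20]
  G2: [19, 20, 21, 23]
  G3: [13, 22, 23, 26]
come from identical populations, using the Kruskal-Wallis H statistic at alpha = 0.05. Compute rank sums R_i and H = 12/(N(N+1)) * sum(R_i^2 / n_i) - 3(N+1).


Step 1: Combine all N = 11 observations and assign midranks.
sorted (value, group, rank): (13,G3,1), (16,G1,2), (19,G1,3.5), (19,G2,3.5), (20,G1,5.5), (20,G2,5.5), (21,G2,7), (22,G3,8), (23,G2,9.5), (23,G3,9.5), (26,G3,11)
Step 2: Sum ranks within each group.
R_1 = 11 (n_1 = 3)
R_2 = 25.5 (n_2 = 4)
R_3 = 29.5 (n_3 = 4)
Step 3: H = 12/(N(N+1)) * sum(R_i^2/n_i) - 3(N+1)
     = 12/(11*12) * (11^2/3 + 25.5^2/4 + 29.5^2/4) - 3*12
     = 0.090909 * 420.458 - 36
     = 2.223485.
Step 4: Ties present; correction factor C = 1 - 18/(11^3 - 11) = 0.986364. Corrected H = 2.223485 / 0.986364 = 2.254224.
Step 5: Under H0, H ~ chi^2(2); p-value = 0.323967.
Step 6: alpha = 0.05. fail to reject H0.

H = 2.2542, df = 2, p = 0.323967, fail to reject H0.


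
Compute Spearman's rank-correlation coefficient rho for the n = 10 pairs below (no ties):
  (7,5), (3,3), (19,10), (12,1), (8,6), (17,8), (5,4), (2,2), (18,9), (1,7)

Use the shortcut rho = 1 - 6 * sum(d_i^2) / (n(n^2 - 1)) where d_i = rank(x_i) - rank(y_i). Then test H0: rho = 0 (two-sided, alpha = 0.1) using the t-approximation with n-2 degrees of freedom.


Step 1: Rank x and y separately (midranks; no ties here).
rank(x): 7->5, 3->3, 19->10, 12->7, 8->6, 17->8, 5->4, 2->2, 18->9, 1->1
rank(y): 5->5, 3->3, 10->10, 1->1, 6->6, 8->8, 4->4, 2->2, 9->9, 7->7
Step 2: d_i = R_x(i) - R_y(i); compute d_i^2.
  (5-5)^2=0, (3-3)^2=0, (10-10)^2=0, (7-1)^2=36, (6-6)^2=0, (8-8)^2=0, (4-4)^2=0, (2-2)^2=0, (9-9)^2=0, (1-7)^2=36
sum(d^2) = 72.
Step 3: rho = 1 - 6*72 / (10*(10^2 - 1)) = 1 - 432/990 = 0.563636.
Step 4: Under H0, t = rho * sqrt((n-2)/(1-rho^2)) = 1.9300 ~ t(8).
Step 5: Two-sided p-value from the t-distribution with 8 df = 0.089724.
Step 6: alpha = 0.1. reject H0.

rho = 0.5636, p = 0.089724, reject H0 at alpha = 0.1.
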